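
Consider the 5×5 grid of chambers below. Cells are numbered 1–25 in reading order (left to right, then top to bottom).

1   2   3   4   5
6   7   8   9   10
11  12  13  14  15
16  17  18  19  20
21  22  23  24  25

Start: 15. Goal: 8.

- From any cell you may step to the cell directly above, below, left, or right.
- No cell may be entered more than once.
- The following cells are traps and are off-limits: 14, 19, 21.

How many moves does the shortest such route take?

The Manhattan distance from 15 to 8 is |3−2| + |5−3| = 3, so at least 3 moves are needed.
A route of 3 moves achieves this: 15 → 10 → 9 → 8.
Since 3 matches the lower bound, it is optimal.

3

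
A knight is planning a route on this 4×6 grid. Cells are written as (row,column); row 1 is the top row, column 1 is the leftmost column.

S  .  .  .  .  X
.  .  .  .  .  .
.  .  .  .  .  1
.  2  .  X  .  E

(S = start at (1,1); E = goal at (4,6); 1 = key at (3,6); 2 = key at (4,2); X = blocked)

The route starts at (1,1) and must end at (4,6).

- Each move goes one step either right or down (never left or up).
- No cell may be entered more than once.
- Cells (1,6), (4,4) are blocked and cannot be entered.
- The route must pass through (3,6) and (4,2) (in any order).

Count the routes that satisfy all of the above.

A right/down-only route from (1,1) to (4,6) makes exactly 3 down-moves and 5 right-moves in some order.
With no other constraints that would be C(8,3) = 56 routes.
(4,2) is below but to the left of (3,6): going (3,6) → (4,2) would need a leftward move and (4,2) → (3,6) an upward move, so no right/down-only route can visit both required cells.
No route satisfies every constraint, so the count is 0.

0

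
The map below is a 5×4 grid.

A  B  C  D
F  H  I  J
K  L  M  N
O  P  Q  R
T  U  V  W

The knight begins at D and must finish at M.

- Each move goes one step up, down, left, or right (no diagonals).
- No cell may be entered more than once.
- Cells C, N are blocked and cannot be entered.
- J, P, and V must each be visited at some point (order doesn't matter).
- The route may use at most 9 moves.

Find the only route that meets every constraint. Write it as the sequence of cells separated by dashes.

Any route must reach J, P, and V and still end at M within 9 moves, so the order of the required stops is forced.
Route from D: down to J, 2× left (reaching H), 3× down (reaching U), right to V, 2× up (reaching M) — 9 moves in all.
Check: all required cells visited; 9 ≤ 9 moves.

D - J - I - H - L - P - U - V - Q - M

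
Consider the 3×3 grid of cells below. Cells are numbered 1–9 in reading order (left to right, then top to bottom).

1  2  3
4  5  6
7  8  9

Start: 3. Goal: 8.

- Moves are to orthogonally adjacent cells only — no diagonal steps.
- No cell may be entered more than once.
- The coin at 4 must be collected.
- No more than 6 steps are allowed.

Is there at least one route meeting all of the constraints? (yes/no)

One route that works: 3 → 6 → 5 → 4 → 7 → 8.

yes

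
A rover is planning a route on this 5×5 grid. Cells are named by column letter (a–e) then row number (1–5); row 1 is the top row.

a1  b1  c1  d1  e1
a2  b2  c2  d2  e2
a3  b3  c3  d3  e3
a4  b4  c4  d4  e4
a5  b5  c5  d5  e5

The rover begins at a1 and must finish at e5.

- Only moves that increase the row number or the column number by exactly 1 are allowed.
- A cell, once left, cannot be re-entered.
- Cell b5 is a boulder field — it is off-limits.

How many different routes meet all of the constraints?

65

A right/down-only route from a1 to e5 makes exactly 4 down-moves and 4 right-moves in some order.
With no other constraints that would be C(8,4) = 70 routes.
Subtract routes through each blocked cell (inclusion–exclusion for overlaps): − through b5: 5 → 65.
That gives 65 routes.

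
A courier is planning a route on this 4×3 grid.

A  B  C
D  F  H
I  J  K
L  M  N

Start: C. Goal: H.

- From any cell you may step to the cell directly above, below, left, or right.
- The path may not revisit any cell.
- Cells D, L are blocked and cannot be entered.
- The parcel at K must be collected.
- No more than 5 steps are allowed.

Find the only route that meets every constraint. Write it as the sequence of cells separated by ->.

The budget equals the shortest possible length, so every move has to be on a shortest route through the required cells.
Route from C: left to B, 2× down (reaching J), right to K, up to H — 5 moves in all.
Check: all required cells visited; 5 ≤ 5 moves.

C -> B -> F -> J -> K -> H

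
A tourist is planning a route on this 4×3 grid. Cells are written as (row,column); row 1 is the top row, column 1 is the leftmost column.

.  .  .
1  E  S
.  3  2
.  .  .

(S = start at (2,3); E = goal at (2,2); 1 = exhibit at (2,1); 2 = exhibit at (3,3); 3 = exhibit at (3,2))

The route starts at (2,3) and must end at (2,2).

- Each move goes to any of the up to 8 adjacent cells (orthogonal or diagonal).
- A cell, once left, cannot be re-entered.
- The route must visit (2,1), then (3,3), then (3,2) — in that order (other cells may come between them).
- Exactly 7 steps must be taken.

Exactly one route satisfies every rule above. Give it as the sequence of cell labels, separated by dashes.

The waypoints must appear in the order (2,1), (3,3), (3,2), with no cell reused.
Route from (2,3): up-left to (1,2), down-left to (2,1), down to (3,1), down-right to (4,2), up-right to (3,3), left to (3,2), up to (2,2) — 7 moves in all.
Check: order respected (1 at step 2, 2 at step 5, 3 at step 6); 7 moves as required.

(2,3) - (1,2) - (2,1) - (3,1) - (4,2) - (3,3) - (3,2) - (2,2)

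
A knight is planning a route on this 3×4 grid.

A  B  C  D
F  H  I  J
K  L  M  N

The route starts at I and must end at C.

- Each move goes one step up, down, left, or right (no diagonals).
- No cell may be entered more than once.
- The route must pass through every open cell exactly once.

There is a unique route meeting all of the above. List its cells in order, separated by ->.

Need to visit all 12 open cells exactly once, starting at I and ending at C.
Cell D has only two open neighbours (J and C), so the path must pass straight through it: one of those is the cell it's entered from and the other is where it exits.
Route from I: left 1 to H, up 1 to B, left 1 to A, down 2 to K, right 3 to N, up 2 to D, left 1 to C — 11 moves in all.
Check: all 12 open cells covered.

I -> H -> B -> A -> F -> K -> L -> M -> N -> J -> D -> C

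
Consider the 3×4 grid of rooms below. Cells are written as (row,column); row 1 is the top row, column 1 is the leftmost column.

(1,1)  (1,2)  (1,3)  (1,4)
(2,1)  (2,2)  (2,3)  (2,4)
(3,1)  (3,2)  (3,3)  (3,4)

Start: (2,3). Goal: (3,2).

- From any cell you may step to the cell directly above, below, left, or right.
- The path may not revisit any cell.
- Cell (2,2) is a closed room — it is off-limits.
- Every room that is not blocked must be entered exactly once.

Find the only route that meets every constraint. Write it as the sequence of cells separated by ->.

Need to visit all 11 open cells exactly once, starting at (2,3) and ending at (3,2).
Route from (2,3): down 1 to (3,3), right 1 to (3,4), up 2 to (1,4), left 3 to (1,1), down 2 to (3,1), right 1 to (3,2) — 10 moves in all.
Check: all 11 open cells covered.

(2,3) -> (3,3) -> (3,4) -> (2,4) -> (1,4) -> (1,3) -> (1,2) -> (1,1) -> (2,1) -> (3,1) -> (3,2)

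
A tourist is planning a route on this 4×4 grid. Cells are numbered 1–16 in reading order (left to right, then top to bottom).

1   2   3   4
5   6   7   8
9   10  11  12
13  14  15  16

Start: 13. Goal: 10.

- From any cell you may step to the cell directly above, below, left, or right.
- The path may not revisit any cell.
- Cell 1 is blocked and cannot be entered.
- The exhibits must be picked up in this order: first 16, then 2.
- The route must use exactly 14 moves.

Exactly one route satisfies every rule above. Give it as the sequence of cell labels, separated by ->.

13 -> 14 -> 15 -> 16 -> 12 -> 11 -> 7 -> 8 -> 4 -> 3 -> 2 -> 6 -> 5 -> 9 -> 10

The waypoints must appear in the order 16, 2, with no cell reused.
Route from 13: right 3 to 16, up 1 to 12, left 1 to 11, up 1 to 7, right 1 to 8, up 1 to 4, left 2 to 2, down 1 to 6, left 1 to 5, down 1 to 9, right 1 to 10 — 14 moves in all.
Check: order respected (16 at step 3, 2 at step 10); 14 moves as required.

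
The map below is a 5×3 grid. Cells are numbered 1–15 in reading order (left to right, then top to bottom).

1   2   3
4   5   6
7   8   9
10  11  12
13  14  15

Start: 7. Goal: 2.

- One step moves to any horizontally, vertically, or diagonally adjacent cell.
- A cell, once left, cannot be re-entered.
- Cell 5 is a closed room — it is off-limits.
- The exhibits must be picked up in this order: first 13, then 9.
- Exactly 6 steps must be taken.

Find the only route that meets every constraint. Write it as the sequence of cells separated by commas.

The waypoints must appear in the order 13, 9, with no cell reused.
Route from 7: 2× down (reaching 13), 2× up-right (reaching 9), up to 6, up-left to 2 — 6 moves in all.
Check: order respected (13 at step 2, 9 at step 4); 6 moves as required.

7, 10, 13, 11, 9, 6, 2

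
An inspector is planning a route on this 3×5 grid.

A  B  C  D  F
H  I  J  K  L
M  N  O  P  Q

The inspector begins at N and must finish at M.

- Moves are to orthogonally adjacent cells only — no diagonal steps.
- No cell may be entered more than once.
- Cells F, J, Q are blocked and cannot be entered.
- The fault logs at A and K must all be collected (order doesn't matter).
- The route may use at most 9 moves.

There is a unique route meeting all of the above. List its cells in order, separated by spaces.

N O P K D C B A H M

Any route must reach A and K and still end at M within 9 moves, so the order of the required stops is forced.
Route from N: 2× right (reaching P), 2× up (reaching D), 3× left (reaching A), 2× down (reaching M) — 9 moves in all.
Check: all required cells visited; 9 ≤ 9 moves.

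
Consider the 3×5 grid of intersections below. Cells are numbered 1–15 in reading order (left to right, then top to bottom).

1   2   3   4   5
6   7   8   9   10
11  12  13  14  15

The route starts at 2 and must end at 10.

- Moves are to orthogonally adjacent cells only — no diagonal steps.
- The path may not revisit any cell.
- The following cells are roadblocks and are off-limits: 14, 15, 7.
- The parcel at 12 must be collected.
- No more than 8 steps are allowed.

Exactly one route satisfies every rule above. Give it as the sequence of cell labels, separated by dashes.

2 - 1 - 6 - 11 - 12 - 13 - 8 - 9 - 10

Any route must reach 12 and still end at 10 within 8 moves, so the order of the required stops is forced.
Route from 2: left 1 to 1, down 2 to 11, right 2 to 13, up 1 to 8, right 2 to 10 — 8 moves in all.
Check: all required cells visited; 8 ≤ 8 moves.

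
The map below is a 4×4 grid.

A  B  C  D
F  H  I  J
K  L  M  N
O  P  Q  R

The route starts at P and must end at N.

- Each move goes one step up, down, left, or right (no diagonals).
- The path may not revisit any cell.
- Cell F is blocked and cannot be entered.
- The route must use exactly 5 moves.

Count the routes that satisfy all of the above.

Need simple routes of exactly 5 moves from P to N (Manhattan distance 3, so 1 moves are spent on a detour and 1 undoing it).
Enumerating: P L H I M N | P L H I J N | P L M I J N | P L M Q R N | P O K L M N | P Q M I J N.
That gives 6 routes.

6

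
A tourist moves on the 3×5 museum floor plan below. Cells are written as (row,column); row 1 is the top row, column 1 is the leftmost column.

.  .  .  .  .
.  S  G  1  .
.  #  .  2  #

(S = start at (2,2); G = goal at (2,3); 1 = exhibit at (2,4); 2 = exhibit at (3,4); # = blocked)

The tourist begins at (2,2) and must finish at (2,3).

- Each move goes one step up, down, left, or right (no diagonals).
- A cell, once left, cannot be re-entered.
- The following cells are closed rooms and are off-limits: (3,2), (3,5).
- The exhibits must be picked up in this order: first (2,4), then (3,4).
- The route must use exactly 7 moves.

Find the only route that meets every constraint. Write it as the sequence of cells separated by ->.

(2,2) -> (1,2) -> (1,3) -> (1,4) -> (2,4) -> (3,4) -> (3,3) -> (2,3)

The waypoints must appear in the order (2,4), (3,4), with no cell reused.
Route from (2,2): up 1 to (1,2), right 2 to (1,4), down 2 to (3,4), left 1 to (3,3), up 1 to (2,3) — 7 moves in all.
Check: order respected (1 at step 4, 2 at step 5); 7 moves as required.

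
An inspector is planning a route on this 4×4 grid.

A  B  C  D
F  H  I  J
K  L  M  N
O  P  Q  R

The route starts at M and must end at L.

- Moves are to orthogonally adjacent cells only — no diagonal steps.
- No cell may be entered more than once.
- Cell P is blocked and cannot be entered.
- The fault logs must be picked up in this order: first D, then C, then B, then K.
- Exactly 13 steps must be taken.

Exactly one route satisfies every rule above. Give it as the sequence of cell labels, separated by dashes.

M - Q - R - N - J - D - C - I - H - B - A - F - K - L

The waypoints must appear in the order D, C, B, K, with no cell reused.
Route from M: down 1 to Q, right 1 to R, up 3 to D, left 1 to C, down 1 to I, left 1 to H, up 1 to B, left 1 to A, down 2 to K, right 1 to L — 13 moves in all.
Check: order respected (D at step 5, C at step 6, B at step 9, K at step 12); 13 moves as required.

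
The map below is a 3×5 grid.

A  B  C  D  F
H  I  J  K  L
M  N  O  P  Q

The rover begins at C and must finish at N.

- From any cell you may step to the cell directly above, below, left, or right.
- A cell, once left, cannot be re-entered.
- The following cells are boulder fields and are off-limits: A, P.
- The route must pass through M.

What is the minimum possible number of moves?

5

Any route passes through M somewhere between C and N. Summing Manhattan distances along the two legs (C → M → N) gives a lower bound of 4 + 1 = 5 moves.
A route of 5 moves achieves this: C → J → I → H → M → N.
Since 5 matches the lower bound, it is optimal.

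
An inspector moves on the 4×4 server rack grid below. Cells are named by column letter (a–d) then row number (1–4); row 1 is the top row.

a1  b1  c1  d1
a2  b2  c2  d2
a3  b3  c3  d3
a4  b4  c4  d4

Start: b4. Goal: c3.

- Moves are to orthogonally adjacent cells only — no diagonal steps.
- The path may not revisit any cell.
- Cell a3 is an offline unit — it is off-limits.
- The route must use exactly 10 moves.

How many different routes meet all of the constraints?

10

Need simple routes of exactly 10 moves from b4 to c3 (Manhattan distance 2, so 4 moves are spent on a detour and 4 undoing it).
Branch systematically from the start, pruning whenever the remaining move budget drops below the Manhattan distance to c3 or differs from it in parity. Grouping the completions by first move — via b3: 6; via c4: 4 (no valid completion starts via a4) — and summing: 6 + 4 = 10.
That gives 10 routes.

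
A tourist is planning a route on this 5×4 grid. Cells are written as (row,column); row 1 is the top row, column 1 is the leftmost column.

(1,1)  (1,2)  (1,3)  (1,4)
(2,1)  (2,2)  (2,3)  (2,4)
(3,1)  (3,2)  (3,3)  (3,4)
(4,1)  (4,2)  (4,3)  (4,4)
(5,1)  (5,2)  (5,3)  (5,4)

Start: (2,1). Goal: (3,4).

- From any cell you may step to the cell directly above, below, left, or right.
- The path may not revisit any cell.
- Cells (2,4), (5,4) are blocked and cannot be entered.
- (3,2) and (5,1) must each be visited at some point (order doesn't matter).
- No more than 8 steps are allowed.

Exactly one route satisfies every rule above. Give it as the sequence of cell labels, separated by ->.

Any route must reach (3,2) and (5,1) and still end at (3,4) within 8 moves, so the order of the required stops is forced.
Route from (2,1): 3× down (reaching (5,1)), right to (5,2), 2× up (reaching (3,2)), 2× right (reaching (3,4)) — 8 moves in all.
Check: all required cells visited; 8 ≤ 8 moves.

(2,1) -> (3,1) -> (4,1) -> (5,1) -> (5,2) -> (4,2) -> (3,2) -> (3,3) -> (3,4)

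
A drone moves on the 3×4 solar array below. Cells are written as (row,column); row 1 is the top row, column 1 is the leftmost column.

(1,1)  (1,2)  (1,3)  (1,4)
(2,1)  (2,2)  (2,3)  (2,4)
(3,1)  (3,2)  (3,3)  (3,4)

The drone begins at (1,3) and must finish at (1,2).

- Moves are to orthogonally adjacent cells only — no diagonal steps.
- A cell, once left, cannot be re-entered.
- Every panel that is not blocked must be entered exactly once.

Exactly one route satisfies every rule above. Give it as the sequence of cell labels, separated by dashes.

Need to visit all 12 open cells exactly once, starting at (1,3) and ending at (1,2).
Cell (1,1) has only two open neighbours ((2,1) and (1,2)), so the path must pass straight through it: one of those is the cell it's entered from and the other is where it exits.
Route from (1,3): right 1 to (1,4), down 2 to (3,4), left 1 to (3,3), up 1 to (2,3), left 1 to (2,2), down 1 to (3,2), left 1 to (3,1), up 2 to (1,1), right 1 to (1,2) — 11 moves in all.
Check: all 12 open cells covered.

(1,3) - (1,4) - (2,4) - (3,4) - (3,3) - (2,3) - (2,2) - (3,2) - (3,1) - (2,1) - (1,1) - (1,2)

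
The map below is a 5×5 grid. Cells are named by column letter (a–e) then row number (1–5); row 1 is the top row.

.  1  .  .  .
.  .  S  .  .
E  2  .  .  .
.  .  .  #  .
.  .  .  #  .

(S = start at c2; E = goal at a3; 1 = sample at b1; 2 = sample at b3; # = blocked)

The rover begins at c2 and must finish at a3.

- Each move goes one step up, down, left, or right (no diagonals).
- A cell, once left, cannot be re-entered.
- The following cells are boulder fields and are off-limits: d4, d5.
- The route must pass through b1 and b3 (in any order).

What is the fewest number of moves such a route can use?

Any route passes through b1 and b3 in some order between c2 and a3. Summing Manhattan distances along each leg and taking the cheapest ordering (c2 → b1 → b3 → a3) gives a lower bound of 2 + 2 + 1 = 5 moves.
A route of 5 moves achieves this: c2 → c1 → b1 → b2 → b3 → a3.
Since 5 matches the lower bound, it is optimal.

5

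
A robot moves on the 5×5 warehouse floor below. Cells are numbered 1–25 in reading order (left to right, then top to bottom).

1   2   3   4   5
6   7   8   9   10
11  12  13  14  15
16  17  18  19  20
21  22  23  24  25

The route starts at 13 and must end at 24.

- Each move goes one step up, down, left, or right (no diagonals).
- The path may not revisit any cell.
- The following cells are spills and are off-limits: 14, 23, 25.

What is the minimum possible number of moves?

The Manhattan distance from 13 to 24 is |3−5| + |3−4| = 3, so at least 3 moves are needed.
A route of 3 moves achieves this: 13 → 18 → 19 → 24.
Since 3 matches the lower bound, it is optimal.

3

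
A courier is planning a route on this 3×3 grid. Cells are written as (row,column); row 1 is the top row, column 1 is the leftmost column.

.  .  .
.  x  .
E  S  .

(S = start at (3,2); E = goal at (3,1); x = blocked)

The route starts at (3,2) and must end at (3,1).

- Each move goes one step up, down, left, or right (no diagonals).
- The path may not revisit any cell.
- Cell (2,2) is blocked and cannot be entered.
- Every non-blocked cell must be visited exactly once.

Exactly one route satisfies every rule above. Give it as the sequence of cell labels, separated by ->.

Need to visit all 8 open cells exactly once, starting at (3,2) and ending at (3,1).
Cell (1,2) has only two open neighbours ((1,1) and (1,3)), so the path must pass straight through it: one of those is the cell it's entered from and the other is where it exits.
Route from (3,2): right 1 to (3,3), up 2 to (1,3), left 2 to (1,1), down 2 to (3,1) — 7 moves in all.
Check: all 8 open cells covered.

(3,2) -> (3,3) -> (2,3) -> (1,3) -> (1,2) -> (1,1) -> (2,1) -> (3,1)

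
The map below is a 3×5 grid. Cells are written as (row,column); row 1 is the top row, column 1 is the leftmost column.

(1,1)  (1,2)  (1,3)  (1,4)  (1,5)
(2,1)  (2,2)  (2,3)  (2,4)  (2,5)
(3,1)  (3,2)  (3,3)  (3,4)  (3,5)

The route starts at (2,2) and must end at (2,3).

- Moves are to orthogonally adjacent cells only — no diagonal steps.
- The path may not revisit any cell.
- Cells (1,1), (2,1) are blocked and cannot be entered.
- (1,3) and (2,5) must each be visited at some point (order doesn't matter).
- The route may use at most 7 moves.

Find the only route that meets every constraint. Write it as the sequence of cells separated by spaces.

The 7-move cap with required stops at (1,3), (2,5) leaves no slack for detours.
Route from (2,2): up to (1,2), 3× right (reaching (1,5)), down to (2,5), 2× left (reaching (2,3)) — 7 moves in all.
Check: all required cells visited; 7 ≤ 7 moves.

(2,2) (1,2) (1,3) (1,4) (1,5) (2,5) (2,4) (2,3)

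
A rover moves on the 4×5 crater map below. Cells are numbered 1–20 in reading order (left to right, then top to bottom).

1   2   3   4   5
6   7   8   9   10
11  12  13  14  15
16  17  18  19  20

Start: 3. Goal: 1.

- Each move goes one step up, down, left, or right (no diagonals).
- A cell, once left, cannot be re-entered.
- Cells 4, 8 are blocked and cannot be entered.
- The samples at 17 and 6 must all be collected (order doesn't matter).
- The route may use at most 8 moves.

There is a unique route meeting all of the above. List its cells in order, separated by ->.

The 8-move cap with required stops at 17, 6 leaves no slack for detours.
Route from 3: left to 2, 3× down (reaching 17), left to 16, 3× up (reaching 1) — 8 moves in all.
Check: all required cells visited; 8 ≤ 8 moves.

3 -> 2 -> 7 -> 12 -> 17 -> 16 -> 11 -> 6 -> 1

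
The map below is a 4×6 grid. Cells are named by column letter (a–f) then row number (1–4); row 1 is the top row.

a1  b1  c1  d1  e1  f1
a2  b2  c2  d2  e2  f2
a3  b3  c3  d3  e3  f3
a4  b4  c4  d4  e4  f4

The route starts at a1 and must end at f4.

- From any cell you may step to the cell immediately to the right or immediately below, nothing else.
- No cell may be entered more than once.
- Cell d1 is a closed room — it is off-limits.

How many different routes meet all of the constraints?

46

A right/down-only route from a1 to f4 makes exactly 3 down-moves and 5 right-moves in some order.
With no other constraints that would be C(8,3) = 56 routes.
Subtract routes through each blocked cell (inclusion–exclusion for overlaps): − through d1: 10 → 46.
That gives 46 routes.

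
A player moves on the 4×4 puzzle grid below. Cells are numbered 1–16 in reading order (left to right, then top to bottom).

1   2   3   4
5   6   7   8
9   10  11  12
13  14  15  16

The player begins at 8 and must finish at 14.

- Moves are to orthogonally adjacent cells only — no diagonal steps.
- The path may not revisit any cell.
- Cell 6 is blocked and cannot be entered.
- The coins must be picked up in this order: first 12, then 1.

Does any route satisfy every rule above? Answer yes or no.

One route that works: 8 → 12 → 11 → 7 → 3 → 2 → 1 → 5 → 9 → 13 → 14.

yes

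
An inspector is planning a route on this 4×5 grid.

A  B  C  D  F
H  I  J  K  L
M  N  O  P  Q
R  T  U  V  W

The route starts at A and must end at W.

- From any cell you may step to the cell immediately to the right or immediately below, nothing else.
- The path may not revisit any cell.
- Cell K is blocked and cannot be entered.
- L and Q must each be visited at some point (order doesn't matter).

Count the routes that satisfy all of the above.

1

A right/down-only route from A to W makes exactly 3 down-moves and 4 right-moves in some order.
With no other constraints that would be C(7,3) = 35 routes.
A monotone route can only reach the required cells in the order L, Q, so split there and multiply the segment counts (each segment already excludes blocked cells): A→L: 1; L→Q: 1; Q→W: 1; product = 1.
That gives 1 route.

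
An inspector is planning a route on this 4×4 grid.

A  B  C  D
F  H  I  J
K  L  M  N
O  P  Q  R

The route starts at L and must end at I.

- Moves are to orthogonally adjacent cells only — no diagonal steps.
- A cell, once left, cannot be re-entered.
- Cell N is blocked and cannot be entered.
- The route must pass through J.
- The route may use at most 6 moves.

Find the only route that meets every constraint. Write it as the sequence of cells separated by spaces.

The budget equals the shortest possible length, so every move has to be on a shortest route through the required cells.
Route from L: up 2 to B, right 2 to D, down 1 to J, left 1 to I — 6 moves in all.
Check: all required cells visited; 6 ≤ 6 moves.

L H B C D J I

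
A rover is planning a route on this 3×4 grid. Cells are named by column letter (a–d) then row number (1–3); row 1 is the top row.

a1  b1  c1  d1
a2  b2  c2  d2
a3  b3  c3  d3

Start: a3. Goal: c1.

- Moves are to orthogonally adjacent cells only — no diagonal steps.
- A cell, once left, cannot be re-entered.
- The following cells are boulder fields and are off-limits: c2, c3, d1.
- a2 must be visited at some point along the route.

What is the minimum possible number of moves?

Any route passes through a2 somewhere between a3 and c1. Summing Manhattan distances along the two legs (a3 → a2 → c1) gives a lower bound of 1 + 3 = 4 moves.
A route of 4 moves achieves this: a3 → a2 → a1 → b1 → c1.
Since 4 matches the lower bound, it is optimal.

4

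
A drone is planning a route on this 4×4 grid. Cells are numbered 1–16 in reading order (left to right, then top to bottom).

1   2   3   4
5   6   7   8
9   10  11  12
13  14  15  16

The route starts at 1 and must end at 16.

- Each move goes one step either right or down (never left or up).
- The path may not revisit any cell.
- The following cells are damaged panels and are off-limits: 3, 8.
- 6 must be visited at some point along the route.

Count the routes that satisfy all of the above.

10

A right/down-only route from 1 to 16 makes exactly 3 down-moves and 3 right-moves in some order.
With no other constraints that would be C(6,3) = 20 routes.
Split at 6 and multiply the segment counts (each segment already excludes blocked cells): 1→6: 2; 6→16: 5; product = 10.
That gives 10 routes.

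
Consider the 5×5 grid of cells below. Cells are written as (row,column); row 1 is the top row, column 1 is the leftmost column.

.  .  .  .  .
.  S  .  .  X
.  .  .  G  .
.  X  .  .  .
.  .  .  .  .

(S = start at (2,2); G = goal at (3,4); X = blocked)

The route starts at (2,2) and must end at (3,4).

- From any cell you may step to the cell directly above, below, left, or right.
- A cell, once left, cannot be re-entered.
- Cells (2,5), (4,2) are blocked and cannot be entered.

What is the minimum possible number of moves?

3

The Manhattan distance from (2,2) to (3,4) is |2−3| + |2−4| = 3, so at least 3 moves are needed.
A route of 3 moves achieves this: (2,2) → (3,2) → (3,3) → (3,4).
Since 3 matches the lower bound, it is optimal.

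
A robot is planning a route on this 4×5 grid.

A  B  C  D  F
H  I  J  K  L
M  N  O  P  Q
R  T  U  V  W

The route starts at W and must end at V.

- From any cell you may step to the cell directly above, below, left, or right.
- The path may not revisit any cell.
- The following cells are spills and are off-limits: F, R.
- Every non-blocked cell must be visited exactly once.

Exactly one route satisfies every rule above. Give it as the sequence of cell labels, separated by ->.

W -> Q -> L -> K -> D -> C -> J -> I -> B -> A -> H -> M -> N -> T -> U -> O -> P -> V

Need to visit all 18 open cells exactly once, starting at W and ending at V.
Cell A has only two open neighbours (H and B), so the path must pass straight through it: one of those is the cell it's entered from and the other is where it exits.
Route from W: up 2 to L, left 1 to K, up 1 to D, left 1 to C, down 1 to J, left 1 to I, up 1 to B, left 1 to A, down 2 to M, right 1 to N, down 1 to T, right 1 to U, up 1 to O, right 1 to P, down 1 to V — 17 moves in all.
Check: all 18 open cells covered.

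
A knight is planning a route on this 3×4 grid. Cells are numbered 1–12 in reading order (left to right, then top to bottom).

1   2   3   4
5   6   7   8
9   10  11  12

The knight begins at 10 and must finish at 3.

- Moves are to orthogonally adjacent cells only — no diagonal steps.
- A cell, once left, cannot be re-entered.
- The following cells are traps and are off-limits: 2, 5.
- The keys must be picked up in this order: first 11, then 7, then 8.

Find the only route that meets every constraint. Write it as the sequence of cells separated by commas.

10, 11, 7, 8, 4, 3

The waypoints must appear in the order 11, 7, 8, with no cell reused.
Route from 10: right 1 to 11, up 1 to 7, right 1 to 8, up 1 to 4, left 1 to 3 — 5 moves in all.
Check: order respected (11 at step 1, 7 at step 2, 8 at step 3).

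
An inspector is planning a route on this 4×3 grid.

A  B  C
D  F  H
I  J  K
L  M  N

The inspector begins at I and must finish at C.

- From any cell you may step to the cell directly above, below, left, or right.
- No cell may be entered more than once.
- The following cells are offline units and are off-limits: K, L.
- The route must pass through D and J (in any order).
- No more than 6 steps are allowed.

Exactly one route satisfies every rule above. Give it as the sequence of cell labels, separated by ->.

Any route must reach D and J and still end at C within 6 moves, so the order of the required stops is forced.
Route from I: right to J, up to F, left to D, up to A, 2× right (reaching C) — 6 moves in all.
Check: all required cells visited; 6 ≤ 6 moves.

I -> J -> F -> D -> A -> B -> C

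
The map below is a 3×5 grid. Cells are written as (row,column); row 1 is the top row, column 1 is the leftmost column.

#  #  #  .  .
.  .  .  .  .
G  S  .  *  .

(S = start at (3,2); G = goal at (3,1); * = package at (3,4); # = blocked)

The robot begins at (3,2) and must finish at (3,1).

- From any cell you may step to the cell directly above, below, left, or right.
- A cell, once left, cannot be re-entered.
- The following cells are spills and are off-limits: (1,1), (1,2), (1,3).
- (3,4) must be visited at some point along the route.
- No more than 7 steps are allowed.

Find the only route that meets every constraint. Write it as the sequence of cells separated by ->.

(3,2) -> (3,3) -> (3,4) -> (2,4) -> (2,3) -> (2,2) -> (2,1) -> (3,1)

The budget equals the shortest possible length, so every move has to be on a shortest route through the required cells.
Route from (3,2): 2× right (reaching (3,4)), up to (2,4), 3× left (reaching (2,1)), down to (3,1) — 7 moves in all.
Check: all required cells visited; 7 ≤ 7 moves.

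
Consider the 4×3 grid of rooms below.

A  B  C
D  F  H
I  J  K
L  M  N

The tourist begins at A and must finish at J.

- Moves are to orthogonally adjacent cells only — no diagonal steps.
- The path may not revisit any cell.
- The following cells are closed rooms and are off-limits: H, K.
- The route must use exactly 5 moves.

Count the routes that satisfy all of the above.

Need simple routes of exactly 5 moves from A to J (Manhattan distance 3, so 1 moves are spent on a detour and 1 undoing it).
Enumerating: A D I L M J | A B F D I J.
That gives 2 routes.

2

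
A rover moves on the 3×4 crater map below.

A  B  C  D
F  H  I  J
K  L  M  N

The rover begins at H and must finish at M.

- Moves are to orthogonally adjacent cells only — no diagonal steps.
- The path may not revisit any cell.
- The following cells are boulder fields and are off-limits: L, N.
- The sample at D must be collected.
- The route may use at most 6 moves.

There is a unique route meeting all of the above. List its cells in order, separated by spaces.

H B C D J I M

The 6-move cap with required stops at D leaves no slack for detours.
Route from H: up 1 to B, right 2 to D, down 1 to J, left 1 to I, down 1 to M — 6 moves in all.
Check: all required cells visited; 6 ≤ 6 moves.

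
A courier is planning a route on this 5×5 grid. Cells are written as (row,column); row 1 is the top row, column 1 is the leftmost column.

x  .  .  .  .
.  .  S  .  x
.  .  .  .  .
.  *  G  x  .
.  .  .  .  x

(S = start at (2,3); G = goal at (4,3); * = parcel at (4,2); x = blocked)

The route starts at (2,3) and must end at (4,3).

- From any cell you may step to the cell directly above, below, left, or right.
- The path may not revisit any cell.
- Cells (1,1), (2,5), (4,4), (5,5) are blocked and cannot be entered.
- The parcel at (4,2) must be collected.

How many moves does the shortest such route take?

Any route passes through (4,2) somewhere between (2,3) and (4,3). Summing Manhattan distances along the two legs ((2,3) → (4,2) → (4,3)) gives a lower bound of 3 + 1 = 4 moves.
A route of 4 moves achieves this: (2,3) → (3,3) → (3,2) → (4,2) → (4,3).
Since 4 matches the lower bound, it is optimal.

4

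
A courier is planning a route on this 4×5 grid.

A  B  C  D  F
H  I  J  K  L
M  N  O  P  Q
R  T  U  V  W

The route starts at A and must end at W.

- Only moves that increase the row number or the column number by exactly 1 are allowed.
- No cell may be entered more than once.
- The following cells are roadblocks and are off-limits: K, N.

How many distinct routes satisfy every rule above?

A right/down-only route from A to W makes exactly 3 down-moves and 4 right-moves in some order.
With no other constraints that would be C(7,3) = 35 routes.
Subtract routes through each blocked cell (inclusion–exclusion for overlaps): − through K: 12 − through N: 12 → 11.
That gives 11 routes.

11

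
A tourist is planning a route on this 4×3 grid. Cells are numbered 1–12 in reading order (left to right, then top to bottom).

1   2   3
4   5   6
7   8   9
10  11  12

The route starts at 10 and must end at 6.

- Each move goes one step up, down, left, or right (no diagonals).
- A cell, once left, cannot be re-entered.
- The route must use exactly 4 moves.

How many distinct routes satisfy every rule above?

6

Need simple routes of exactly 4 moves from 10 to 6 (Manhattan distance 4, so 0 moves are spent on a detour and 0 undoing it).
Enumerating: 10 7 4 5 6 | 10 7 8 5 6 | 10 7 8 9 6 | 10 11 8 5 6 | 10 11 8 9 6 | 10 11 12 9 6.
That gives 6 routes.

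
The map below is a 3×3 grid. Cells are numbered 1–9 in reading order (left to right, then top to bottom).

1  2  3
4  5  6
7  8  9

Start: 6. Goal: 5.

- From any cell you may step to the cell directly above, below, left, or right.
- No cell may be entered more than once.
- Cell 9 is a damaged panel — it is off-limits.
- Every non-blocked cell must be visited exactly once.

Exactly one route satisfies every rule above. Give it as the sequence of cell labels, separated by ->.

6 -> 3 -> 2 -> 1 -> 4 -> 7 -> 8 -> 5

Need to visit all 8 open cells exactly once, starting at 6 and ending at 5.
Route from 6: up 1 to 3, left 2 to 1, down 2 to 7, right 1 to 8, up 1 to 5 — 7 moves in all.
Check: all 8 open cells covered.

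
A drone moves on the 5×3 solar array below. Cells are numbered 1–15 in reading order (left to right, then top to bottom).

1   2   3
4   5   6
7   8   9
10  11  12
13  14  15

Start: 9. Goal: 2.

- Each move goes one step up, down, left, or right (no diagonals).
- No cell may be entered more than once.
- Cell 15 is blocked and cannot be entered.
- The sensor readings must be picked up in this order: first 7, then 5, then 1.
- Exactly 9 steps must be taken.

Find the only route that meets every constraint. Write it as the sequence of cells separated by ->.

9 -> 12 -> 11 -> 10 -> 7 -> 8 -> 5 -> 4 -> 1 -> 2

The waypoints must appear in the order 7, 5, 1, with no cell reused.
Route from 9: down to 12, 2× left (reaching 10), up to 7, right to 8, up to 5, left to 4, up to 1, right to 2 — 9 moves in all.
Check: order respected (7 at step 4, 5 at step 6, 1 at step 8); 9 moves as required.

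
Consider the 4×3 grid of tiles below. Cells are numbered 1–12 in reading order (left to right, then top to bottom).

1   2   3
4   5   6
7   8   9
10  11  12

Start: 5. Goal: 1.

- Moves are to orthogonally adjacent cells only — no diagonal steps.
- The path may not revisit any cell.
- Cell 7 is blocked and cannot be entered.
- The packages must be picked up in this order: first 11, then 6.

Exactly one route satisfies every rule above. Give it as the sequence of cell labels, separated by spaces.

5 8 11 12 9 6 3 2 1

The waypoints must appear in the order 11, 6, with no cell reused.
Route from 5: down 2 to 11, right 1 to 12, up 3 to 3, left 2 to 1 — 8 moves in all.
Check: order respected (11 at step 2, 6 at step 5).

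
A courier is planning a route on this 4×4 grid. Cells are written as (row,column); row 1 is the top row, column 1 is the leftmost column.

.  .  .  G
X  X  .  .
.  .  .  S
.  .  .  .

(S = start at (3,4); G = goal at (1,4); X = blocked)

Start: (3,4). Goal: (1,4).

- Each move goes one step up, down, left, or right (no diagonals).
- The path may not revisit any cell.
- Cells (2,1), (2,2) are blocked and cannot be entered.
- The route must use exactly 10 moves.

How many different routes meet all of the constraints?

2

Need simple routes of exactly 10 moves from (3,4) to (1,4) (Manhattan distance 2, so 4 moves are spent on a detour and 4 undoing it).
Enumerating: (3,4) (4,4) (4,3) (4,2) (4,1) (3,1) (3,2) (3,3) (2,3) (1,3) (1,4) | (3,4) (4,4) (4,3) (4,2) (4,1) (3,1) (3,2) (3,3) (2,3) (2,4) (1,4).
That gives 2 routes.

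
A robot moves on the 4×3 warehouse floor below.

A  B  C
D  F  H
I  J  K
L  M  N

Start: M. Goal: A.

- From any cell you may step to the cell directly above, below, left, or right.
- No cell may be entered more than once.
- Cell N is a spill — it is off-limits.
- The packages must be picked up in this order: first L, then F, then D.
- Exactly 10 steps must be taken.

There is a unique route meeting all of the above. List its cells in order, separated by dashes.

M - L - I - J - K - H - C - B - F - D - A

The waypoints must appear in the order L, F, D, with no cell reused.
Route from M: left to L, up to I, 2× right (reaching K), 2× up (reaching C), left to B, down to F, left to D, up to A — 10 moves in all.
Check: order respected (L at step 1, F at step 8, D at step 9); 10 moves as required.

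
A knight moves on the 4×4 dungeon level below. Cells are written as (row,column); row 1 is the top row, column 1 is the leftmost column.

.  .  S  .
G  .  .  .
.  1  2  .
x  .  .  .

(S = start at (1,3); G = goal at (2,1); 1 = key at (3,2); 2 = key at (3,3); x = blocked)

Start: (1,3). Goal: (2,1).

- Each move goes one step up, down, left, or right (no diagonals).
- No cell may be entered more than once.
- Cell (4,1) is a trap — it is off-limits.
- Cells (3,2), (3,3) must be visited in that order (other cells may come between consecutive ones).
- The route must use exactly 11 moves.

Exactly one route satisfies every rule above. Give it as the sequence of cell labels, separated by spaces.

The waypoints must appear in the order (3,2), (3,3), with no cell reused.
Route from (1,3): right 1 to (1,4), down 3 to (4,4), left 2 to (4,2), up 1 to (3,2), right 1 to (3,3), up 1 to (2,3), left 2 to (2,1) — 11 moves in all.
Check: order respected (1 at step 7, 2 at step 8); 11 moves as required.

(1,3) (1,4) (2,4) (3,4) (4,4) (4,3) (4,2) (3,2) (3,3) (2,3) (2,2) (2,1)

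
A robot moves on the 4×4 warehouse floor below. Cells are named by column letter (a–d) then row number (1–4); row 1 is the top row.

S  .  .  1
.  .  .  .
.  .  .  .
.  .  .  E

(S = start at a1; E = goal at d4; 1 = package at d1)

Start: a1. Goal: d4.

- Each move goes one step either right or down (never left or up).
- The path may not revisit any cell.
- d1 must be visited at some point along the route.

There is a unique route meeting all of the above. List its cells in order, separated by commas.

a1, b1, c1, d1, d2, d3, d4

Moves only go right or down, so the column and row indices never decrease.
Route from a1: right 3 to d1, down 3 to d4 — 6 moves in all.
Check: all required cells visited.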